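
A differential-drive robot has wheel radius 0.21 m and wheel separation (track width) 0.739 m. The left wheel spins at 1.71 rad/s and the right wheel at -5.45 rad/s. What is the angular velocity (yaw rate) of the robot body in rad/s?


omega = r*(wR - wL)/L = 0.21*(-5.45 - (1.71))/0.739 = -2.0346

-2.0346 rad/s


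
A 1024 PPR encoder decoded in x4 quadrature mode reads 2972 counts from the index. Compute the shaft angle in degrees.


angle = counts * 360 / (PPR*4) = 2972 * 360 / 4096 = 261.2109

261.2109 degrees


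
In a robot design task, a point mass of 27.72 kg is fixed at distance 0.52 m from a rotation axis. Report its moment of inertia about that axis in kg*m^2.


I = m*r^2 = 27.72*0.52^2 = 7.4955

7.4955 kg*m^2


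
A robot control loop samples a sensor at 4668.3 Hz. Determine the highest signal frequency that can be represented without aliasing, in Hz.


f_max = f_s/2 = 4668.3/2 = 2334.1500

2334.1500 Hz


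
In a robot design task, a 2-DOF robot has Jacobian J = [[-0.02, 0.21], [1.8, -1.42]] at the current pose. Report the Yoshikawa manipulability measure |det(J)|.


det(J) = -0.02*-1.42 - (0.21)*(1.8) = -0.3496
|det(J)| = 0.3496

0.3496


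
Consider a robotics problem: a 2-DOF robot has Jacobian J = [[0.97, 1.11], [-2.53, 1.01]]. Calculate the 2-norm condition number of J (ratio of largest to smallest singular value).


JJ^T eigenvalues: trace(JJ^T) = 9.5940, det(JJ^T) = det(J)^2 = 14.34894400
s_max^2 = (9.5940 + sqrt(34.64906000))/2 = 7.74017261
s_min^2 = (9.5940 - sqrt(34.64906000))/2 = 1.85382739
kappa = s_max/s_min = sqrt(7.74017261/1.85382739) = 2.0433

2.0433


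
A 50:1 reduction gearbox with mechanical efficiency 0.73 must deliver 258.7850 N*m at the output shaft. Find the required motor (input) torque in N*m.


tau_in = tau_out / (N * eta) = 258.7850 / (50 * 0.73) = 7.0900

7.0900 N*m


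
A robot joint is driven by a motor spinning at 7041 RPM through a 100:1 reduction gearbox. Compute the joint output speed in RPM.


omega_joint = omega_motor / N = 7041 / 100 = 70.4100

70.4100 RPM


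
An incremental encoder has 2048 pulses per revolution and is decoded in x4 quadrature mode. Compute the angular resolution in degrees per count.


resolution = 360 / (PPR * 4) = 360 / 8192 = 0.0439

0.0439 degrees


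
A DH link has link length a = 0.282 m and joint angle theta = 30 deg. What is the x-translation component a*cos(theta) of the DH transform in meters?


a*cos(theta) = 0.282*cos(30 deg) = 0.2442

0.2442 m


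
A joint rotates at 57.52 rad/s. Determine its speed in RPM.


RPM = 57.52 * 60/(2*pi) = 549.2755

549.2755 RPM


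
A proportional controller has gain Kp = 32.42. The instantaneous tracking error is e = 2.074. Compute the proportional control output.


u_P = Kp * e = 32.42 * 2.074 = 67.2391

67.2391


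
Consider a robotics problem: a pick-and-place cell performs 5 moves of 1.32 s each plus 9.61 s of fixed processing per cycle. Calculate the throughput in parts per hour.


T_cycle = 5*1.32 + 9.61 = 16.2100 s
rate = 3600/T = 222.0851

222.0851 parts/hour


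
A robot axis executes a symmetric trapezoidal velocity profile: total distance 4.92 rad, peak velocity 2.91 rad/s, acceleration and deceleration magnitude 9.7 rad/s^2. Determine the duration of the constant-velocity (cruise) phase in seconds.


t_acc = v/a = 0.300000 s, d_acc = v^2/(2a) = 0.436500 rad each
d_cruise = 4.92 - 2*0.436500 = 4.047000 rad
t_cruise = d_cruise/v = 4.047000/2.91 = 1.3907

1.3907 s


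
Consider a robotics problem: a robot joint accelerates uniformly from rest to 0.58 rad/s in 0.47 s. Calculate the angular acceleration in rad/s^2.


alpha = delta_omega / t = 0.58 / 0.47 = 1.2340

1.2340 rad/s^2


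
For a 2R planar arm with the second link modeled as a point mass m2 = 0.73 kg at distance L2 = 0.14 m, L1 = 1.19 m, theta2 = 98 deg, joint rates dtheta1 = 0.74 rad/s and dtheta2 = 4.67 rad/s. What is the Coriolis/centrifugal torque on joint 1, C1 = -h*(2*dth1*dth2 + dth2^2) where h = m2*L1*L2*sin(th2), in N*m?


h = m2*L1*L2*sin(th2) = 0.73*1.19*0.14*sin(98 deg) = 0.120434
C1 = -h*(2*0.74*4.67 + 4.67^2) = -0.120434*28.7205 = -3.4589

-3.4589 N*m


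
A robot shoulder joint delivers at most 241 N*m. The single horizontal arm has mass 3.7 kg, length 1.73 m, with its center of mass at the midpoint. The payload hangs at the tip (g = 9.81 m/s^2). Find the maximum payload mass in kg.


tau_arm = m_arm*g*(L/2) = 3.7*9.81*1.73/2 = 31.3969 N*m
tau_payload = tau_max - tau_arm = 241 - 31.3969 = 209.6031
m_payload = tau_payload / (g*L) = 209.6031 / (9.81*1.73) = 12.3504

12.3504 kg


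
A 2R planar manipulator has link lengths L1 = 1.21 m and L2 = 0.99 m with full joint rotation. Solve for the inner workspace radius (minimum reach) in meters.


r_min = |L1 - L2| = |1.21 - 0.99| = 0.2200

0.2200 m


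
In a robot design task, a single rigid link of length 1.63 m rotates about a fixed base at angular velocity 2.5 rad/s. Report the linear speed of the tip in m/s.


v = L*omega = 1.63 * 2.5 = 4.0750

4.0750 m/s


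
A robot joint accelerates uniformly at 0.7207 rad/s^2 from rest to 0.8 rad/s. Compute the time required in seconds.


t = delta_omega / alpha = 0.8 / 0.7207 = 1.1100

1.1100 s


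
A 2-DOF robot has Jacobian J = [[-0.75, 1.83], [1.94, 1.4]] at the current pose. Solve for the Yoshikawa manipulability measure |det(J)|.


det(J) = -0.75*1.4 - (1.83)*(1.94) = -4.6002
|det(J)| = 4.6002

4.6002


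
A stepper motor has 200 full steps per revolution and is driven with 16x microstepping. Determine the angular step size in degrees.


step = 360/(200*16) = 360/3200 = 0.1125

0.1125 degrees


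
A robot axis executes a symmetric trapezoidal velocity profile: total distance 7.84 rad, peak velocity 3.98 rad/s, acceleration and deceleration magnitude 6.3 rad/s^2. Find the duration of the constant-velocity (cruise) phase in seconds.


t_acc = v/a = 0.631746 s, d_acc = v^2/(2a) = 1.257175 rad each
d_cruise = 7.84 - 2*1.257175 = 5.325650 rad
t_cruise = d_cruise/v = 5.325650/3.98 = 1.3381

1.3381 s


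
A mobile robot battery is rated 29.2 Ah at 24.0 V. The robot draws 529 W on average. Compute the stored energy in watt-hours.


E = capacity * V = 29.2*24.0 = 700.8000

700.8000 Wh


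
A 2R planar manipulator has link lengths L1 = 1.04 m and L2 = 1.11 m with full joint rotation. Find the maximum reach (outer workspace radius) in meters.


r_max = L1 + L2 = 1.04 + 1.11 = 2.1500

2.1500 m


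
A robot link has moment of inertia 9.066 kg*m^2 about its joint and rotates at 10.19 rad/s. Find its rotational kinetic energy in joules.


KE = (1/2)*I*omega^2 = 0.5*9.066*10.19^2 = 470.6890

470.6890 J


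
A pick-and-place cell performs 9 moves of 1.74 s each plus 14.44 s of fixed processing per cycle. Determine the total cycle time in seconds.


T = 9*1.74 + 14.44 = 30.1000

30.1000 s


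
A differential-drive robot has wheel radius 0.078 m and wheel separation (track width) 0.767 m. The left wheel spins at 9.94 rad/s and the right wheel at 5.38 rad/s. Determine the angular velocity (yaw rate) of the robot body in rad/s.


omega = r*(wR - wL)/L = 0.078*(5.38 - (9.94))/0.767 = -0.4637

-0.4637 rad/s


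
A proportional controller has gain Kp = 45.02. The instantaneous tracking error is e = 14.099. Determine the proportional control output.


u_P = Kp * e = 45.02 * 14.099 = 634.7370

634.7370


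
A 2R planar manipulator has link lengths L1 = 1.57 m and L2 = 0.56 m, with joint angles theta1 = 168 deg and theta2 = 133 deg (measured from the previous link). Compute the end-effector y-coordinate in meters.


y = L1*sin(th1) + L2*sin(th1+th2) = 1.57*sin(168 deg) + 0.56*sin(301 deg) = -0.1536

-0.1536 m


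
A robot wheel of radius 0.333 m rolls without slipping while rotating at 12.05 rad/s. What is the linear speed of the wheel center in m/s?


v = omega * r = 12.05 * 0.333 = 4.0127

4.0127 m/s


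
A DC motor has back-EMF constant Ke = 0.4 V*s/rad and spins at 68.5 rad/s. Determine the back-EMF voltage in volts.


V_emf = Ke * omega = 0.4*68.5 = 27.4000

27.4000 V


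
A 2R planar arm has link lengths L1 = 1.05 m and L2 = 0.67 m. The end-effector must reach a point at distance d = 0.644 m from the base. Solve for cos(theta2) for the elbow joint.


cos(th2) = (d^2 - L1^2 - L2^2)/(2*L1*L2) = (0.644^2 - 1.05^2 - 0.67^2)/(2*1.05*0.67) = -0.8079

-0.8079


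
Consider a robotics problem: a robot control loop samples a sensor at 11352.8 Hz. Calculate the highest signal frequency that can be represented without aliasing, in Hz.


f_max = f_s/2 = 11352.8/2 = 5676.4000

5676.4000 Hz


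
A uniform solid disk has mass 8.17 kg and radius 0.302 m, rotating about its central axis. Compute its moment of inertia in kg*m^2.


I = (1/2)*m*R^2 = 0.5*8.17*0.302^2 = 0.3726

0.3726 kg*m^2


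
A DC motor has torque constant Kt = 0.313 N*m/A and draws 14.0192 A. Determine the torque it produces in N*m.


tau = Kt * I = 0.313*14.0192 = 4.3880

4.3880 N*m


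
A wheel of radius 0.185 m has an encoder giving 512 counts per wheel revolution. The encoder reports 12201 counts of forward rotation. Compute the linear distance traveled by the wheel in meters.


revs = 12201/512 = 23.830078
d = revs * 2*pi*r = 23.830078 * 2*pi*0.185 = 27.6998

27.6998 m


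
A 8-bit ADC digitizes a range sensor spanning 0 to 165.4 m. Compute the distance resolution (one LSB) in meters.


res = range / 2^n = 165.4/2^8 = 165.4/256 = 0.6461

0.6461 m


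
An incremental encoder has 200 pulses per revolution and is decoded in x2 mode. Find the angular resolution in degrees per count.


resolution = 360 / (PPR * 2) = 360 / 400 = 0.9000

0.9000 degrees


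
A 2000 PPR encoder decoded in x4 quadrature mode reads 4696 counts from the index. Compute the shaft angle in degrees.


angle = counts * 360 / (PPR*4) = 4696 * 360 / 8000 = 211.3200

211.3200 degrees


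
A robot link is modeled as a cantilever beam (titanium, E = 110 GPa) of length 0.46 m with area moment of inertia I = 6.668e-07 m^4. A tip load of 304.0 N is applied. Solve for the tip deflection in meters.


delta = F*L^3/(3*E*I) = 304.0*0.46^3/(3*1.100e+11*6.668e-07)
      = 29.590144/220044 = 1.3447e-04

1.3447e-04 m


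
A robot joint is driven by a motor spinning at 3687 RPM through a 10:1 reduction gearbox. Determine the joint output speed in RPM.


omega_joint = omega_motor / N = 3687 / 10 = 368.7000

368.7000 RPM


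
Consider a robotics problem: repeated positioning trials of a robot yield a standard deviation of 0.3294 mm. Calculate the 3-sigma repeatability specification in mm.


repeatability = 3*sigma = 3*0.3294 = 0.9882

0.9882 mm


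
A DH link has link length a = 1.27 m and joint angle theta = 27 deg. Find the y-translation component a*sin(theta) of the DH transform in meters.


a*sin(theta) = 1.27*sin(27 deg) = 0.5766

0.5766 m


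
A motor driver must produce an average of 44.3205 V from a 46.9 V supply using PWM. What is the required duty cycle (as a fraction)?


D = V_avg/V_supply = 44.3205/46.9 = 0.9450

0.9450


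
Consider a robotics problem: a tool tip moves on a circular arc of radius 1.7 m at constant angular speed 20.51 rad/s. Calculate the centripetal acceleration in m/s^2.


a_c = omega^2 * r = 20.51^2 * 1.7 = 715.1222

715.1222 m/s^2


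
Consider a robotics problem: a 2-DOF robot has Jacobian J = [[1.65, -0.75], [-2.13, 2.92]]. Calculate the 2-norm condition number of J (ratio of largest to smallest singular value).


JJ^T eigenvalues: trace(JJ^T) = 16.3483, det(JJ^T) = det(J)^2 = 10.37162025
s_max^2 = (16.3483 + sqrt(225.78043189))/2 = 15.68714594
s_min^2 = (16.3483 - sqrt(225.78043189))/2 = 0.66115406
kappa = s_max/s_min = sqrt(15.68714594/0.66115406) = 4.8710

4.8710


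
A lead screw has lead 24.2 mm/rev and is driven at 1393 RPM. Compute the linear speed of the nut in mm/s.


v = lead * (RPM/60) = 24.2*1393/60 = 561.8433

561.8433 mm/s


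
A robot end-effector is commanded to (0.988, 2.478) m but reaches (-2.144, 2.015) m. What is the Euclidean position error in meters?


dx = -2.144 - (0.988) = -3.1320, dy = 2.015 - (2.478) = -0.4630
err = sqrt(9.809424 + 0.214369) = 3.1660

3.1660 m


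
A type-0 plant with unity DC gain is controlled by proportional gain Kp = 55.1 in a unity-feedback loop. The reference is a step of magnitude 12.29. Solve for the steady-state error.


e_ss = R/(1 + Kp) = 12.29/(1 + 55.1) = 12.29/56.1000 = 0.2191

0.2191


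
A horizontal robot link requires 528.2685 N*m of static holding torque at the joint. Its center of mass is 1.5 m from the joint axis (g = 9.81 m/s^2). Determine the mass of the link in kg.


m = tau / (g*L) = 528.2685 / (9.81 * 1.5) = 35.9000

35.9000 kg


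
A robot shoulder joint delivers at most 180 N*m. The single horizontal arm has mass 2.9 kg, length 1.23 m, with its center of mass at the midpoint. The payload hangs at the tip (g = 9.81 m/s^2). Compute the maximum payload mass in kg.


tau_arm = m_arm*g*(L/2) = 2.9*9.81*1.23/2 = 17.4961 N*m
tau_payload = tau_max - tau_arm = 180 - 17.4961 = 162.5039
m_payload = tau_payload / (g*L) = 162.5039 / (9.81*1.23) = 13.4676

13.4676 kg


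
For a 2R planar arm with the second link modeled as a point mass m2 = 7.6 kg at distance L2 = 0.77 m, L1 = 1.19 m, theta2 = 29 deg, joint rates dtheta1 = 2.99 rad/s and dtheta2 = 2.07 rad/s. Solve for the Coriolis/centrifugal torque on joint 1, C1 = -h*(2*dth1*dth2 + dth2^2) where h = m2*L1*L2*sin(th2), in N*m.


h = m2*L1*L2*sin(th2) = 7.6*1.19*0.77*sin(29 deg) = 3.376156
C1 = -h*(2*2.99*2.07 + 2.07^2) = -3.376156*16.6635 = -56.2586

-56.2586 N*m


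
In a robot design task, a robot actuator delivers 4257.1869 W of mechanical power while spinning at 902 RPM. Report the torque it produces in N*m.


omega = 902 * 2*pi/60 = 94.457219 rad/s
tau = P / omega = 4257.1869 / 94.457219 = 45.0700

45.0700 N*m


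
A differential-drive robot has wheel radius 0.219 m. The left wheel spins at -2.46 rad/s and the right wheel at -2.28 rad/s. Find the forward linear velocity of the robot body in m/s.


v = r*(wR + wL)/2 = 0.219*(-2.28 + -2.46)/2 = -0.5190

-0.5190 m/s


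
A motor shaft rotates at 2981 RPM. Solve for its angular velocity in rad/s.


omega = 2981 * 2*pi/60 = 312.1696

312.1696 rad/s


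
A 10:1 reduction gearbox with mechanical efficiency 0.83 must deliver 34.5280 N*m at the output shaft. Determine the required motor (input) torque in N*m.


tau_in = tau_out / (N * eta) = 34.5280 / (10 * 0.83) = 4.1600

4.1600 N*m


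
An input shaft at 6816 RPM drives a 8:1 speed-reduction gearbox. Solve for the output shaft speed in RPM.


omega_out = omega_in / N = 6816 / 8 = 852.0000

852.0000 RPM


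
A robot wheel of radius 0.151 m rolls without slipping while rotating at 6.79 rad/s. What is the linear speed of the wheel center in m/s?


v = omega * r = 6.79 * 0.151 = 1.0253

1.0253 m/s


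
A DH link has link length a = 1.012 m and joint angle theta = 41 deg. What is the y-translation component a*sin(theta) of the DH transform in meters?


a*sin(theta) = 1.012*sin(41 deg) = 0.6639

0.6639 m


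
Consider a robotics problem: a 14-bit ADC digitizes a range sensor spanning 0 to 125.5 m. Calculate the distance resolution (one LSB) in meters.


res = range / 2^n = 125.5/2^14 = 125.5/16384 = 0.0077

0.0077 m


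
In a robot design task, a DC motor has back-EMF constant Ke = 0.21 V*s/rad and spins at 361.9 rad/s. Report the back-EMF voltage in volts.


V_emf = Ke * omega = 0.21*361.9 = 75.9990

75.9990 V


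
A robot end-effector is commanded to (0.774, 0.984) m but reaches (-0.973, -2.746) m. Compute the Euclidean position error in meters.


dx = -0.973 - (0.774) = -1.7470, dy = -2.746 - (0.984) = -3.7300
err = sqrt(3.052009 + 13.912900) = 4.1188

4.1188 m


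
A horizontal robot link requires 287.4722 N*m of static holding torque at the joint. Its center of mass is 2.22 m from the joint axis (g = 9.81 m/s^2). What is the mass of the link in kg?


m = tau / (g*L) = 287.4722 / (9.81 * 2.22) = 13.2000

13.2000 kg


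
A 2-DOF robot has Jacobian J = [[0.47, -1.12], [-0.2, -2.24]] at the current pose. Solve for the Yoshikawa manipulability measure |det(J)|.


det(J) = 0.47*-2.24 - (-1.12)*(-0.2) = -1.2768
|det(J)| = 1.2768

1.2768


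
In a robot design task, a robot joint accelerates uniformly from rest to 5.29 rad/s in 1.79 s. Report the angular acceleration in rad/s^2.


alpha = delta_omega / t = 5.29 / 1.79 = 2.9553

2.9553 rad/s^2


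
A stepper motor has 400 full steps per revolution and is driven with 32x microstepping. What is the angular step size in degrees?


step = 360/(400*32) = 360/12800 = 0.0281

0.0281 degrees


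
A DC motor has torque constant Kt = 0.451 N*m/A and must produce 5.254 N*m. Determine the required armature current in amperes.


I = tau / Kt = 5.254/0.451 = 11.6497

11.6497 A


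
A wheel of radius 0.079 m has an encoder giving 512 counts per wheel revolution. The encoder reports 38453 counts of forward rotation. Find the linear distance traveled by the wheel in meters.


revs = 38453/512 = 75.103516
d = revs * 2*pi*r = 75.103516 * 2*pi*0.079 = 37.2793

37.2793 m


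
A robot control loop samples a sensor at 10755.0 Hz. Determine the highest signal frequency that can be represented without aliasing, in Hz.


f_max = f_s/2 = 10755.0/2 = 5377.5000

5377.5000 Hz


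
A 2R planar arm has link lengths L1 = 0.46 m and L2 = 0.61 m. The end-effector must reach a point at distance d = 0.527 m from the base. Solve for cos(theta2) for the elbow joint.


cos(th2) = (d^2 - L1^2 - L2^2)/(2*L1*L2) = (0.527^2 - 0.46^2 - 0.61^2)/(2*0.46*0.61) = -0.5452

-0.5452


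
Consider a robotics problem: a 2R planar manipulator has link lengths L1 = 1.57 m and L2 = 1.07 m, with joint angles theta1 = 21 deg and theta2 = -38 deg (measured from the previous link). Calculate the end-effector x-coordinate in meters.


x = L1*cos(th1) + L2*cos(th1+th2) = 1.57*cos(21 deg) + 1.07*cos(-17 deg) = 2.4890

2.4890 m


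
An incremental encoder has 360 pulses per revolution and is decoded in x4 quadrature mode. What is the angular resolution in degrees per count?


resolution = 360 / (PPR * 4) = 360 / 1440 = 0.2500

0.2500 degrees


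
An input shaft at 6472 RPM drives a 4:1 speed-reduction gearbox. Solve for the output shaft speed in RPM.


omega_out = omega_in / N = 6472 / 4 = 1618.0000

1618.0000 RPM


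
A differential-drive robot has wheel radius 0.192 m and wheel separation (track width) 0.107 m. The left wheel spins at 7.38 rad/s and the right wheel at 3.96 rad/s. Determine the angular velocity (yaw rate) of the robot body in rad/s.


omega = r*(wR - wL)/L = 0.192*(3.96 - (7.38))/0.107 = -6.1368

-6.1368 rad/s


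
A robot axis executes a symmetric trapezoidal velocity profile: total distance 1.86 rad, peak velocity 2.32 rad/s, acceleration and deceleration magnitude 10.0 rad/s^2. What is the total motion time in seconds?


t_acc = v/a = 2.32/10.0 = 0.232000 s
d_acc = v^2/(2a) = 0.269120 rad (each ramp)
d_cruise = 1.86 - 2*0.269120 = 1.321760 rad
t_cruise = 1.321760/2.32 = 0.569724 s
t_total = 2*0.232000 + 0.569724 = 1.0337

1.0337 s


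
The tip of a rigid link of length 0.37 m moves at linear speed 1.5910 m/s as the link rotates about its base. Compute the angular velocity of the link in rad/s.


omega = v / L = 1.5910 / 0.37 = 4.3000

4.3000 rad/s


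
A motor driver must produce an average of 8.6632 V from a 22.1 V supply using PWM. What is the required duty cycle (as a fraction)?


D = V_avg/V_supply = 8.6632/22.1 = 0.3920

0.3920


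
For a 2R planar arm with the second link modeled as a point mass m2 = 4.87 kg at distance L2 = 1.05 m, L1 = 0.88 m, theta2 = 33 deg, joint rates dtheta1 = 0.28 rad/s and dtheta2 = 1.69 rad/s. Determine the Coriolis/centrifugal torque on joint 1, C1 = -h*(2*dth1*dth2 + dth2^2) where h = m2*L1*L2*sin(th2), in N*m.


h = m2*L1*L2*sin(th2) = 4.87*0.88*1.05*sin(33 deg) = 2.450810
C1 = -h*(2*0.28*1.69 + 1.69^2) = -2.450810*3.8025 = -9.3192

-9.3192 N*m


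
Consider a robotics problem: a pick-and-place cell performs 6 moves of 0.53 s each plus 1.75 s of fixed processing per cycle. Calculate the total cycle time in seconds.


T = 6*0.53 + 1.75 = 4.9300

4.9300 s


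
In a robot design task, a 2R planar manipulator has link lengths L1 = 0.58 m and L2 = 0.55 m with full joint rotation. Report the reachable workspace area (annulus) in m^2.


r_max = L1 + L2 = 1.1300, r_min = |L1 - L2| = 0.0300
A = pi*(r_max^2 - r_min^2) = pi*(1.2769 - 0.0009) = 4.0087

4.0087 m^2


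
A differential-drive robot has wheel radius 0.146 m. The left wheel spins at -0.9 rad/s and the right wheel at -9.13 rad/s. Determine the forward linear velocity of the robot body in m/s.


v = r*(wR + wL)/2 = 0.146*(-9.13 + -0.9)/2 = -0.7322

-0.7322 m/s


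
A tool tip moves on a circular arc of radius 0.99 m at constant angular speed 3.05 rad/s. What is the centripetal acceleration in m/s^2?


a_c = omega^2 * r = 3.05^2 * 0.99 = 9.2095

9.2095 m/s^2


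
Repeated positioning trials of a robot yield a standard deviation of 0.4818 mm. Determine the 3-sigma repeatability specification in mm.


repeatability = 3*sigma = 3*0.4818 = 1.4454

1.4454 mm


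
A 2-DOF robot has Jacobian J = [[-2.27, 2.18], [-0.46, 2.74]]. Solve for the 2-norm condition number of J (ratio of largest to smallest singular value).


JJ^T eigenvalues: trace(JJ^T) = 17.6245, det(JJ^T) = det(J)^2 = 27.21708900
s_max^2 = (17.6245 + sqrt(201.75464425))/2 = 15.91426810
s_min^2 = (17.6245 - sqrt(201.75464425))/2 = 1.71023190
kappa = s_max/s_min = sqrt(15.91426810/1.71023190) = 3.0505

3.0505


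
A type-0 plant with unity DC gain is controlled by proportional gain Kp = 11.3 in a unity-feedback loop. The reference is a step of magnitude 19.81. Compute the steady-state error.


e_ss = R/(1 + Kp) = 19.81/(1 + 11.3) = 19.81/12.3000 = 1.6106

1.6106


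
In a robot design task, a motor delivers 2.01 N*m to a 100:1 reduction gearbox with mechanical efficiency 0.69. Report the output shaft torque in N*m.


tau_out = tau_in * N * eta = 2.01 * 100 * 0.69 = 138.6900

138.6900 N*m


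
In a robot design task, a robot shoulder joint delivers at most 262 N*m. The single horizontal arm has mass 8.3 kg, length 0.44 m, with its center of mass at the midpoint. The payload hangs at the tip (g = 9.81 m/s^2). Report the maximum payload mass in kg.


tau_arm = m_arm*g*(L/2) = 8.3*9.81*0.44/2 = 17.9131 N*m
tau_payload = tau_max - tau_arm = 262 - 17.9131 = 244.0869
m_payload = tau_payload / (g*L) = 244.0869 / (9.81*0.44) = 56.5487

56.5487 kg


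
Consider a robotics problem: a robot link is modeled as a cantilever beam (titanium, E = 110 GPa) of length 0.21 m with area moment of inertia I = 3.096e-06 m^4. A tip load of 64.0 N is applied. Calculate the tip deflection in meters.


delta = F*L^3/(3*E*I) = 64.0*0.21^3/(3*1.100e+11*3.096e-06)
      = 0.592704/1021680 = 5.8013e-07

5.8013e-07 m


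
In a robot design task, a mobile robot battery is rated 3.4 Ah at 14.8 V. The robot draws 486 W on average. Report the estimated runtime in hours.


E = 3.4*14.8 = 50.3200 Wh
t = E/P = 50.3200/486 = 0.1035

0.1035 hours


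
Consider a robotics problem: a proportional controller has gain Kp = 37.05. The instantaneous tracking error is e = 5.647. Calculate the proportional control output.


u_P = Kp * e = 37.05 * 5.647 = 209.2214

209.2214


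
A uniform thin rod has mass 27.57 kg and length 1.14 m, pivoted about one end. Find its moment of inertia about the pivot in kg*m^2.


I = (1/3)*m*L^2 = (1/3)*27.57*1.14^2 = 11.9433

11.9433 kg*m^2


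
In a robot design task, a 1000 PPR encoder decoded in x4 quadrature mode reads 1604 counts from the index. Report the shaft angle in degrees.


angle = counts * 360 / (PPR*4) = 1604 * 360 / 4000 = 144.3600

144.3600 degrees


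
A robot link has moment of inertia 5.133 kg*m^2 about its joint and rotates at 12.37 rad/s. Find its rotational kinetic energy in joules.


KE = (1/2)*I*omega^2 = 0.5*5.133*12.37^2 = 392.7179

392.7179 J


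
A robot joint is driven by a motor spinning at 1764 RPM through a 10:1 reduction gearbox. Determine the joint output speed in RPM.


omega_joint = omega_motor / N = 1764 / 10 = 176.4000

176.4000 RPM


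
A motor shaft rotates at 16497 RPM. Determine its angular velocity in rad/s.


omega = 16497 * 2*pi/60 = 1727.5618

1727.5618 rad/s


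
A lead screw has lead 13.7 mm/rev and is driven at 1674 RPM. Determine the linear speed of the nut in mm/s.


v = lead * (RPM/60) = 13.7*1674/60 = 382.2300

382.2300 mm/s


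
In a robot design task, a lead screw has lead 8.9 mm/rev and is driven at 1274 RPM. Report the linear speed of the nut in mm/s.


v = lead * (RPM/60) = 8.9*1274/60 = 188.9767

188.9767 mm/s


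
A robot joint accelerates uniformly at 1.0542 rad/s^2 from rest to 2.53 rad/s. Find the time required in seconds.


t = delta_omega / alpha = 2.53 / 1.0542 = 2.3999

2.3999 s


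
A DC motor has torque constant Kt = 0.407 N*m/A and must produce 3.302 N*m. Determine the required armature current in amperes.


I = tau / Kt = 3.302/0.407 = 8.1130

8.1130 A


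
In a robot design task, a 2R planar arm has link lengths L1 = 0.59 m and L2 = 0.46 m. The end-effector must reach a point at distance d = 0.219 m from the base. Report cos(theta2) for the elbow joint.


cos(th2) = (d^2 - L1^2 - L2^2)/(2*L1*L2) = (0.219^2 - 0.59^2 - 0.46^2)/(2*0.59*0.46) = -0.9428

-0.9428


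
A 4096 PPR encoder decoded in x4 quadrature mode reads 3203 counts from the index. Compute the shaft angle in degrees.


angle = counts * 360 / (PPR*4) = 3203 * 360 / 16384 = 70.3784

70.3784 degrees


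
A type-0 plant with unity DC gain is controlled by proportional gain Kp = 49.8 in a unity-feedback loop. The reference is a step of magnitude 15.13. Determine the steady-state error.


e_ss = R/(1 + Kp) = 15.13/(1 + 49.8) = 15.13/50.8000 = 0.2978

0.2978


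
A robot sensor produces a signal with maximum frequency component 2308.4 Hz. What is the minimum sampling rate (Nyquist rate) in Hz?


f_s,min = 2*f_max = 2*2308.4 = 4616.8000

4616.8000 Hz


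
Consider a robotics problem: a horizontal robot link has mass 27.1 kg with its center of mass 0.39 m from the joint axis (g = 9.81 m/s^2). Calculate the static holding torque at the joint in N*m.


tau = m*g*L = 27.1 * 9.81 * 0.39 = 103.6819

103.6819 N*m


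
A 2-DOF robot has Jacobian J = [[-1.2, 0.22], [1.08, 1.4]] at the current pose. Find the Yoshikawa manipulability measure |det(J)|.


det(J) = -1.2*1.4 - (0.22)*(1.08) = -1.9176
|det(J)| = 1.9176

1.9176


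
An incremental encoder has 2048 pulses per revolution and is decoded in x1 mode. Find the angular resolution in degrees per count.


resolution = 360 / (PPR * 1) = 360 / 2048 = 0.1758

0.1758 degrees


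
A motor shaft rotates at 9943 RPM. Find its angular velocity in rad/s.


omega = 9943 * 2*pi/60 = 1041.2285

1041.2285 rad/s


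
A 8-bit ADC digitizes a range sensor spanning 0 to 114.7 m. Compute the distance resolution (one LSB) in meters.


res = range / 2^n = 114.7/2^8 = 114.7/256 = 0.4480

0.4480 m


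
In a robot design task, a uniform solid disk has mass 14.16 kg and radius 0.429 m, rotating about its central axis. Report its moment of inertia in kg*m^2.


I = (1/2)*m*R^2 = 0.5*14.16*0.429^2 = 1.3030

1.3030 kg*m^2


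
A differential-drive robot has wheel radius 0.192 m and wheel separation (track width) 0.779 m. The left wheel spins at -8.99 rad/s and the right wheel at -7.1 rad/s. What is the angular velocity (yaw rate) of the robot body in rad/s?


omega = r*(wR - wL)/L = 0.192*(-7.1 - (-8.99))/0.779 = 0.4658

0.4658 rad/s


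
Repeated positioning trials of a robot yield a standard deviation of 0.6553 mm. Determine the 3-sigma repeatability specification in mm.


repeatability = 3*sigma = 3*0.6553 = 1.9659

1.9659 mm


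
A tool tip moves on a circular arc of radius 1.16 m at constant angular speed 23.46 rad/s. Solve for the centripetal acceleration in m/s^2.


a_c = omega^2 * r = 23.46^2 * 1.16 = 638.4311

638.4311 m/s^2


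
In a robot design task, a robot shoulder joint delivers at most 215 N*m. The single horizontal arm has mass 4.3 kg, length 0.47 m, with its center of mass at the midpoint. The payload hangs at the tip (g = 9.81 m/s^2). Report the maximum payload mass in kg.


tau_arm = m_arm*g*(L/2) = 4.3*9.81*0.47/2 = 9.9130 N*m
tau_payload = tau_max - tau_arm = 215 - 9.9130 = 205.0870
m_payload = tau_payload / (g*L) = 205.0870 / (9.81*0.47) = 44.4807

44.4807 kg


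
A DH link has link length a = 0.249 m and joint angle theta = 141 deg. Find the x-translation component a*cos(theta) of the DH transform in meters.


a*cos(theta) = 0.249*cos(141 deg) = -0.1935

-0.1935 m


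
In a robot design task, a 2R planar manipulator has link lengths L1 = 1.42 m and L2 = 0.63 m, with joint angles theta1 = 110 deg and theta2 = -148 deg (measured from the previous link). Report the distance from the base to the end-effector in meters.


x = L1*cos(th1) + L2*cos(th1+th2) = 0.010778
y = L1*sin(th1) + L2*sin(th1+th2) = 0.946497
d = sqrt(x^2 + y^2) = sqrt(1.161653e-04 + 0.895857) = 0.9466

0.9466 m


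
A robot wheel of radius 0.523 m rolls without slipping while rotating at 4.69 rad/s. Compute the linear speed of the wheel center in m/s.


v = omega * r = 4.69 * 0.523 = 2.4529

2.4529 m/s


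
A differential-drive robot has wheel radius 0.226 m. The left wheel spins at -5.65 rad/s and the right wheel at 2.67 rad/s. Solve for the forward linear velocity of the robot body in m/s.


v = r*(wR + wL)/2 = 0.226*(2.67 + -5.65)/2 = -0.3367

-0.3367 m/s


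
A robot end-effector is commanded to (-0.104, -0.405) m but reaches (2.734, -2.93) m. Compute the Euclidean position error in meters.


dx = 2.734 - (-0.104) = 2.8380, dy = -2.93 - (-0.405) = -2.5250
err = sqrt(8.054244 + 6.375625) = 3.7987

3.7987 m


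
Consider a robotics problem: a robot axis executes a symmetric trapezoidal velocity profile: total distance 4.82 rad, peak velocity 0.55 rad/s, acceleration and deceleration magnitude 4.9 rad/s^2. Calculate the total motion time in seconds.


t_acc = v/a = 0.55/4.9 = 0.112245 s
d_acc = v^2/(2a) = 0.030867 rad (each ramp)
d_cruise = 4.82 - 2*0.030867 = 4.758266 rad
t_cruise = 4.758266/0.55 = 8.651393 s
t_total = 2*0.112245 + 8.651393 = 8.8759

8.8759 s


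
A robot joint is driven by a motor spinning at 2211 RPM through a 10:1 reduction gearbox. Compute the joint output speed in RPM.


omega_joint = omega_motor / N = 2211 / 10 = 221.1000

221.1000 RPM


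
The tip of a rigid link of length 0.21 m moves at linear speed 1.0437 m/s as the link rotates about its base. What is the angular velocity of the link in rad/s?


omega = v / L = 1.0437 / 0.21 = 4.9700

4.9700 rad/s


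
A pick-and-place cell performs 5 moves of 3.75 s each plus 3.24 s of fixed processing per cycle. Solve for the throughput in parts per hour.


T_cycle = 5*3.75 + 3.24 = 21.9900 s
rate = 3600/T = 163.7108

163.7108 parts/hour


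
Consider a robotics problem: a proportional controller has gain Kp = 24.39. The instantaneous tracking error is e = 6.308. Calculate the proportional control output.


u_P = Kp * e = 24.39 * 6.308 = 153.8521

153.8521


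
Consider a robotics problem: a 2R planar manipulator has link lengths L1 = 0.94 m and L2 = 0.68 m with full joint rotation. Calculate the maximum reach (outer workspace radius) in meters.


r_max = L1 + L2 = 0.94 + 0.68 = 1.6200

1.6200 m


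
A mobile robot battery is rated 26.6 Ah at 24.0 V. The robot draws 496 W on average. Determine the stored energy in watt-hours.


E = capacity * V = 26.6*24.0 = 638.4000

638.4000 Wh


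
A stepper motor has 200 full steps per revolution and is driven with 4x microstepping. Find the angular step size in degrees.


step = 360/(200*4) = 360/800 = 0.4500

0.4500 degrees


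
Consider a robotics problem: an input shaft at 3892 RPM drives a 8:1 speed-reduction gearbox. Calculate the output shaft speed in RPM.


omega_out = omega_in / N = 3892 / 8 = 486.5000

486.5000 RPM


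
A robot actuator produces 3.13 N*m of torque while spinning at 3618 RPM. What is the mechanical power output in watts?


omega = 3618 * 2*pi/60 = 378.876074 rad/s
P = tau * omega = 3.13 * 378.876074 = 1185.8821

1185.8821 W


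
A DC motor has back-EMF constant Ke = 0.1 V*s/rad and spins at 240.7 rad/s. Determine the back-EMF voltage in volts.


V_emf = Ke * omega = 0.1*240.7 = 24.0700

24.0700 V


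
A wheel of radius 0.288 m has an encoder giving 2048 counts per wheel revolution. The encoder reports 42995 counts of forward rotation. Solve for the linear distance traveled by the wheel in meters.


revs = 42995/2048 = 20.993652
d = revs * 2*pi*r = 20.993652 * 2*pi*0.288 = 37.9892

37.9892 m


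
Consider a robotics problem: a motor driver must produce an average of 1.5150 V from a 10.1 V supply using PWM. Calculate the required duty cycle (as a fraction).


D = V_avg/V_supply = 1.5150/10.1 = 0.1500

0.1500


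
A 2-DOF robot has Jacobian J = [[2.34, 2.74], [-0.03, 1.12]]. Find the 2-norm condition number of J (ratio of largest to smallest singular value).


JJ^T eigenvalues: trace(JJ^T) = 14.2385, det(JJ^T) = det(J)^2 = 7.30620900
s_max^2 = (14.2385 + sqrt(173.51004625))/2 = 13.70541061
s_min^2 = (14.2385 - sqrt(173.51004625))/2 = 0.53308939
kappa = s_max/s_min = sqrt(13.70541061/0.53308939) = 5.0704

5.0704


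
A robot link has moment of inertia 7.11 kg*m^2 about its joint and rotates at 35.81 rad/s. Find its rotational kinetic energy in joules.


KE = (1/2)*I*omega^2 = 0.5*7.11*35.81^2 = 4558.7759

4558.7759 J


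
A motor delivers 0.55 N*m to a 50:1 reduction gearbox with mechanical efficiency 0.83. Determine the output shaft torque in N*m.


tau_out = tau_in * N * eta = 0.55 * 50 * 0.83 = 22.8250

22.8250 N*m


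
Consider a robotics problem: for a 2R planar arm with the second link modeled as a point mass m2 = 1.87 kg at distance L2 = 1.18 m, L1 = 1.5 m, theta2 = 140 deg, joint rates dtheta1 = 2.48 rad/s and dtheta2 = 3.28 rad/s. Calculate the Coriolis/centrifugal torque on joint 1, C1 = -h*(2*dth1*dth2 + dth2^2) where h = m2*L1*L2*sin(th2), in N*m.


h = m2*L1*L2*sin(th2) = 1.87*1.5*1.18*sin(140 deg) = 2.127563
C1 = -h*(2*2.48*3.28 + 3.28^2) = -2.127563*27.0272 = -57.5021

-57.5021 N*m


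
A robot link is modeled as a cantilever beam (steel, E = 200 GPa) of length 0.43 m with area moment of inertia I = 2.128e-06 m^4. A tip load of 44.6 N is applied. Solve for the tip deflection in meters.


delta = F*L^3/(3*E*I) = 44.6*0.43^3/(3*2.000e+11*2.128e-06)
      = 3.5460122/1276800 = 2.7773e-06

2.7773e-06 m


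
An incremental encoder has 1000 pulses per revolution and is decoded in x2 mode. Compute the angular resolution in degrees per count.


resolution = 360 / (PPR * 2) = 360 / 2000 = 0.1800

0.1800 degrees


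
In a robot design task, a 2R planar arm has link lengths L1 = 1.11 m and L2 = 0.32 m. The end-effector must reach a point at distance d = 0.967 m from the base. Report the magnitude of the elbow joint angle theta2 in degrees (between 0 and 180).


cos(th2) = (d^2 - L1^2 - L2^2)/(2*L1*L2) = (0.967^2 - 1.11^2 - 0.32^2)/(2*1.11*0.32) = -0.56223395
th2 = acos(-0.56223395) = 124.2104 deg

124.2104 degrees


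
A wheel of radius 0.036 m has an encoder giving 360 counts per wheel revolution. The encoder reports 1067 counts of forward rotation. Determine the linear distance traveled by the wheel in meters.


revs = 1067/360 = 2.963889
d = revs * 2*pi*r = 2.963889 * 2*pi*0.036 = 0.6704

0.6704 m


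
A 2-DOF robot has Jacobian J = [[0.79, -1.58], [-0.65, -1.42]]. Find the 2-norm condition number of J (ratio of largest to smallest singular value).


JJ^T eigenvalues: trace(JJ^T) = 5.5594, det(JJ^T) = det(J)^2 = 4.61734144
s_max^2 = (5.5594 + sqrt(12.43756260))/2 = 4.54304644
s_min^2 = (5.5594 - sqrt(12.43756260))/2 = 1.01635356
kappa = s_max/s_min = sqrt(4.54304644/1.01635356) = 2.1142

2.1142


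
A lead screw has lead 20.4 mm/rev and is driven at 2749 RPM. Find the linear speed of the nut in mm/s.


v = lead * (RPM/60) = 20.4*2749/60 = 934.6600

934.6600 mm/s


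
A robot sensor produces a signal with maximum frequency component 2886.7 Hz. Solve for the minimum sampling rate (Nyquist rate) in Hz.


f_s,min = 2*f_max = 2*2886.7 = 5773.4000

5773.4000 Hz


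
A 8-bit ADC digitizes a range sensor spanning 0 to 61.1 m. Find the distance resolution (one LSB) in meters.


res = range / 2^n = 61.1/2^8 = 61.1/256 = 0.2387

0.2387 m


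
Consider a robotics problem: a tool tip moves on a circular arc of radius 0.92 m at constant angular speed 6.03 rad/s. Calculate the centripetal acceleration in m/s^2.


a_c = omega^2 * r = 6.03^2 * 0.92 = 33.4520

33.4520 m/s^2


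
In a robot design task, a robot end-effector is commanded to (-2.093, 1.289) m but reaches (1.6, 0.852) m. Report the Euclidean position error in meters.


dx = 1.6 - (-2.093) = 3.6930, dy = 0.852 - (1.289) = -0.4370
err = sqrt(13.638249 + 0.190969) = 3.7188

3.7188 m


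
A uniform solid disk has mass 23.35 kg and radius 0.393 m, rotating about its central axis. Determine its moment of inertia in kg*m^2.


I = (1/2)*m*R^2 = 0.5*23.35*0.393^2 = 1.8032

1.8032 kg*m^2


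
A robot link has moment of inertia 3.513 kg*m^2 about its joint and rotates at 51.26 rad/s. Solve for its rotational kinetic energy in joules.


KE = (1/2)*I*omega^2 = 0.5*3.513*51.26^2 = 4615.3576

4615.3576 J


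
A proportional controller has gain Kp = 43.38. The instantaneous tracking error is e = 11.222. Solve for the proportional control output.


u_P = Kp * e = 43.38 * 11.222 = 486.8104

486.8104


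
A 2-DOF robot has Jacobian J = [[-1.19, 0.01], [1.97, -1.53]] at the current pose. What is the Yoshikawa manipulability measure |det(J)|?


det(J) = -1.19*-1.53 - (0.01)*(1.97) = 1.8010
|det(J)| = 1.8010

1.8010


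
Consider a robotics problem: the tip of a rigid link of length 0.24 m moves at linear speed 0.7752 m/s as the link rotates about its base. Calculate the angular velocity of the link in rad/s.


omega = v / L = 0.7752 / 0.24 = 3.2300

3.2300 rad/s


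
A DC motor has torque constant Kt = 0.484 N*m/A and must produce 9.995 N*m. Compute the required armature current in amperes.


I = tau / Kt = 9.995/0.484 = 20.6508

20.6508 A


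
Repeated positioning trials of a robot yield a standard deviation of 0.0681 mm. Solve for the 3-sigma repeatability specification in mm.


repeatability = 3*sigma = 3*0.0681 = 0.2043

0.2043 mm


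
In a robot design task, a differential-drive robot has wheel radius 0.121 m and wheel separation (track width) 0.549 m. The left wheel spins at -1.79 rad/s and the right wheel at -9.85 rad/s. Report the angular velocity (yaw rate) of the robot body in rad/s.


omega = r*(wR - wL)/L = 0.121*(-9.85 - (-1.79))/0.549 = -1.7764

-1.7764 rad/s


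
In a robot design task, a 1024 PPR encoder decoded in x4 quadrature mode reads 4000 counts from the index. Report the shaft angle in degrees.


angle = counts * 360 / (PPR*4) = 4000 * 360 / 4096 = 351.5625

351.5625 degrees


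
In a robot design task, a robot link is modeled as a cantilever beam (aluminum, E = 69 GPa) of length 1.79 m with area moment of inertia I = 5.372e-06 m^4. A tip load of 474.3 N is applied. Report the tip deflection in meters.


delta = F*L^3/(3*E*I) = 474.3*1.79^3/(3*6.900e+10*5.372e-06)
      = 2720.2712877/1112004 = 0.0024

0.0024 m
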